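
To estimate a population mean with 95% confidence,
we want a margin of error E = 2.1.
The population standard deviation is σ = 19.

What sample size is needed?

z_0.025 = 1.960
n = (z×σ/E)² = (1.960×19/2.1)²
n = 314.4711
Round up: n = 315

Answer: n = 315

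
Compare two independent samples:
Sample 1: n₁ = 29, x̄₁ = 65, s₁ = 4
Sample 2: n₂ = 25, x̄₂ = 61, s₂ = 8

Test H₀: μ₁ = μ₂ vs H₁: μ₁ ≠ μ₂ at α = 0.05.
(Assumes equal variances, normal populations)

Answer: t = 2.3728, reject H₀

Derivation:
Pooled variance: s²_p = [28×4² + 24×8²]/(52) = 38.1538
s_p = 6.1769
SE = s_p×√(1/n₁ + 1/n₂) = 6.1769×√(1/29 + 1/25) = 1.6858
t = (x̄₁ - x̄₂)/SE = (65 - 61)/1.6858 = 2.3728
df = 52, t-critical = ±2.007
Decision: reject H₀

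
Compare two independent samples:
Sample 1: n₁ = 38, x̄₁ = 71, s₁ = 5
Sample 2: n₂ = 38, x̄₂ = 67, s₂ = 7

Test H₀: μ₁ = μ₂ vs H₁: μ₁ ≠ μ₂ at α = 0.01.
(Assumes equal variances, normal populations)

Answer: t = 2.8664, reject H₀

Derivation:
Pooled variance: s²_p = [37×5² + 37×7²]/(74) = 37.0000
s_p = 6.0828
SE = s_p×√(1/n₁ + 1/n₂) = 6.0828×√(1/38 + 1/38) = 1.3955
t = (x̄₁ - x̄₂)/SE = (71 - 67)/1.3955 = 2.8664
df = 74, t-critical = ±2.644
Decision: reject H₀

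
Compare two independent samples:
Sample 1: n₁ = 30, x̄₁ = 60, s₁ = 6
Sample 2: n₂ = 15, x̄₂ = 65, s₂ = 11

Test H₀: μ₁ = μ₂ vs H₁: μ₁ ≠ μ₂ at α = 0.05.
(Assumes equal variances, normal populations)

Pooled variance: s²_p = [29×6² + 14×11²]/(43) = 63.6744
s_p = 7.9796
SE = s_p×√(1/n₁ + 1/n₂) = 7.9796×√(1/30 + 1/15) = 2.5234
t = (x̄₁ - x̄₂)/SE = (60 - 65)/2.5234 = -1.9815
df = 43, t-critical = ±2.017
Decision: fail to reject H₀

Answer: t = -1.9815, fail to reject H₀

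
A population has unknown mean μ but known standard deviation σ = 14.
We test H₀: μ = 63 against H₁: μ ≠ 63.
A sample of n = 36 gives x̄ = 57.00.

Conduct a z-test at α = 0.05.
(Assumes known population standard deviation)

Standard error: SE = σ/√n = 14/√36 = 2.3333
z-statistic: z = (x̄ - μ₀)/SE = (57.00 - 63)/2.3333 = -2.5715
Critical value: ±1.960
p-value = 0.0101
Decision: reject H₀

Answer: z = -2.5715, reject H₀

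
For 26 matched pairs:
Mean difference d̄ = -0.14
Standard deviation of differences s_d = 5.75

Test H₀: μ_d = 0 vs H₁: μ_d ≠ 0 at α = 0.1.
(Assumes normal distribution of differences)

df = n - 1 = 25
SE = s_d/√n = 5.75/√26 = 1.1277
t = d̄/SE = -0.14/1.1277 = -0.1241
Critical value: t_{0.05,25} = ±1.708
p-value ≈ 0.9022
Decision: fail to reject H₀

Answer: t = -0.1241, fail to reject H₀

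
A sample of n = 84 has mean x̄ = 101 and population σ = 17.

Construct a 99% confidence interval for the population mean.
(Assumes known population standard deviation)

Confidence level: 99%, α = 0.01
z_0.005 = 2.576
SE = σ/√n = 17/√84 = 1.8549
Margin of error = 2.576 × 1.8549 = 4.7782
CI: x̄ ± margin = 101 ± 4.7782
CI: (96.2218, 105.7782)

Answer: (96.2218, 105.7782)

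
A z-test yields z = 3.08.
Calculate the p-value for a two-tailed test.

For z = 3.08:
p = 2×P(Z > |3.08|) = 2×(1 - Φ(3.08)) = 0.0021

Answer: p-value ≈ 0.0021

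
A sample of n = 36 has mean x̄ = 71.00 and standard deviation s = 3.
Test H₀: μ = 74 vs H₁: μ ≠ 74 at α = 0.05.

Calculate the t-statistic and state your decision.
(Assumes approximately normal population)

df = n - 1 = 35
SE = s/√n = 3/√36 = 0.5000
t = (x̄ - μ₀)/SE = (71.00 - 74)/0.5000 = -6.0000
Critical value: t_{0.025,35} = ±2.030
p-value < 0.0001
Decision: reject H₀

Answer: t = -6.0000, reject H₀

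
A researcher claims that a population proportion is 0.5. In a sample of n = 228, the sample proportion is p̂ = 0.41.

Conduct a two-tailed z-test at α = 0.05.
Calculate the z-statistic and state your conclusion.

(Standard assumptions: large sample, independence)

Answer: z = -2.7180, reject H₀

Derivation:
H₀: p = 0.5, H₁: p ≠ 0.5
Standard error: SE = √(p₀(1-p₀)/n) = √(0.5×0.5/228) = 0.033113
z-statistic: z = (p̂ - p₀)/SE = (0.41 - 0.5)/0.033113 = -2.7180
Critical value: z_0.025 = ±1.960
p-value = 0.0066
Decision: reject H₀ at α = 0.05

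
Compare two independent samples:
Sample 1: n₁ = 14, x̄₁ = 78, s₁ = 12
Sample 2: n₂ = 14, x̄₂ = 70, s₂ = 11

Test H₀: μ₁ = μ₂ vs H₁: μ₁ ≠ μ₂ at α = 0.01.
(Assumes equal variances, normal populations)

Pooled variance: s²_p = [13×12² + 13×11²]/(26) = 132.5000
s_p = 11.5109
SE = s_p×√(1/n₁ + 1/n₂) = 11.5109×√(1/14 + 1/14) = 4.3507
t = (x̄₁ - x̄₂)/SE = (78 - 70)/4.3507 = 1.8388
df = 26, t-critical = ±2.779
Decision: fail to reject H₀

Answer: t = 1.8388, fail to reject H₀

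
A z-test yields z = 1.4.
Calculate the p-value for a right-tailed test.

For z = 1.4:
p = P(Z > 1.4) = 1 - Φ(1.4) = 0.0808

Answer: p-value ≈ 0.0808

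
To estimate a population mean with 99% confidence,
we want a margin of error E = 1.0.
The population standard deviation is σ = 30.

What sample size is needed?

z_0.005 = 2.576
n = (z×σ/E)² = (2.576×30/1.0)²
n = 5972.1984
Round up: n = 5973

Answer: n = 5973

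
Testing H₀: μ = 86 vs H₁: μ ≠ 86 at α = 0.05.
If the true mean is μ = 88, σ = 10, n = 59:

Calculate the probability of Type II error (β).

SE = σ/√n = 10/√59 = 1.3019
Critical values: μ₀ ± z_0.025×SE = 86 ± 1.960×1.3019
Acceptance region: (83.4483, 88.5517)
Under H₁ (μ = 88): z_high = (88.5517 - 88)/1.3019 = 0.4238, z_low = (83.4483 - 88)/1.3019 = -3.4962
β = P(not reject | H₁) = Φ(0.4238) - Φ(-3.4962) ≈ 0.6639

Answer: β ≈ 0.6639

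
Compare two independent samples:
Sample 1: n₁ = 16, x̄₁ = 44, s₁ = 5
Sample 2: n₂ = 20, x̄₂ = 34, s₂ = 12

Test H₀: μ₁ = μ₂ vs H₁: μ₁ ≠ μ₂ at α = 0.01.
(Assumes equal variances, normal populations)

Pooled variance: s²_p = [15×5² + 19×12²]/(34) = 91.5000
s_p = 9.5656
SE = s_p×√(1/n₁ + 1/n₂) = 9.5656×√(1/16 + 1/20) = 3.2084
t = (x̄₁ - x̄₂)/SE = (44 - 34)/3.2084 = 3.1168
df = 34, t-critical = ±2.728
Decision: reject H₀

Answer: t = 3.1168, reject H₀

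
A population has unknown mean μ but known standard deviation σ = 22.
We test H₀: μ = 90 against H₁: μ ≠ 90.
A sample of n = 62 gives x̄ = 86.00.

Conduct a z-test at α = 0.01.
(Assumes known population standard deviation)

Answer: z = -1.4316, fail to reject H₀

Derivation:
Standard error: SE = σ/√n = 22/√62 = 2.7940
z-statistic: z = (x̄ - μ₀)/SE = (86.00 - 90)/2.7940 = -1.4316
Critical value: ±2.576
p-value = 0.1523
Decision: fail to reject H₀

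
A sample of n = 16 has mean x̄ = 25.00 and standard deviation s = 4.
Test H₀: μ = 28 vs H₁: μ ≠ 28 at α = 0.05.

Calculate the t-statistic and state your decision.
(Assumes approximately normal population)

Answer: t = -3.0000, reject H₀

Derivation:
df = n - 1 = 15
SE = s/√n = 4/√16 = 1.0000
t = (x̄ - μ₀)/SE = (25.00 - 28)/1.0000 = -3.0000
Critical value: t_{0.025,15} = ±2.131
p-value ≈ 0.0090
Decision: reject H₀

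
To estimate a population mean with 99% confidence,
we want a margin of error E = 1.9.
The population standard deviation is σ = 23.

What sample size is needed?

z_0.005 = 2.576
n = (z×σ/E)² = (2.576×23/1.9)²
n = 972.3893
Round up: n = 973

Answer: n = 973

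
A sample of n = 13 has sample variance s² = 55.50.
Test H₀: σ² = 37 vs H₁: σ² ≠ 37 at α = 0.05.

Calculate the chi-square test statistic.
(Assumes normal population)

Answer: χ² = 18.0000, fail to reject H₀

Derivation:
df = n - 1 = 12
χ² = (n-1)s²/σ₀² = 12×55.50/37 = 18.0000
Critical values: χ²_{0.975,12} = 4.404, χ²_{0.025,12} = 23.337
Rejection region: χ² < 4.404 or χ² > 23.337
Decision: fail to reject H₀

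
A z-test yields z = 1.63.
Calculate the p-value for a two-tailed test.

Answer: p-value ≈ 0.1031

Derivation:
For z = 1.63:
p = 2×P(Z > |1.63|) = 2×(1 - Φ(1.63)) = 0.1031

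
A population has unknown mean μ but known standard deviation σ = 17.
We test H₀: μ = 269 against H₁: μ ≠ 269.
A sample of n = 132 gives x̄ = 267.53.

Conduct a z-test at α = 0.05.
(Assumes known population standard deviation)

Standard error: SE = σ/√n = 17/√132 = 1.4797
z-statistic: z = (x̄ - μ₀)/SE = (267.53 - 269)/1.4797 = -0.9934
Critical value: ±1.960
p-value = 0.3205
Decision: fail to reject H₀

Answer: z = -0.9934, fail to reject H₀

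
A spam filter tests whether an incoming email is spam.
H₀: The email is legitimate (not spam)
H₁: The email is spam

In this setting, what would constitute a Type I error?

Answer: Marking a legitimate email as spam

Derivation:
Type I error: rejecting H₀ when it is actually true (false positive).
Type II error: failing to reject H₀ when H₁ is actually true (false negative).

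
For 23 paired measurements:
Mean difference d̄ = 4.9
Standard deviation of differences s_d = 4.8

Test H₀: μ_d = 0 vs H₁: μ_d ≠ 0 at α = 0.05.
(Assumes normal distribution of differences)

df = n - 1 = 22
SE = s_d/√n = 4.8/√23 = 1.0009
t = d̄/SE = 4.9/1.0009 = 4.8956
Critical value: t_{0.025,22} = ±2.074
p-value ≈ 0.0001
Decision: reject H₀

Answer: t = 4.8956, reject H₀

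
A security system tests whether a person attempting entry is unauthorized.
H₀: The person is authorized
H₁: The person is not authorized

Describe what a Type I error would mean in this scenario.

Type I error: rejecting H₀ when it is actually true (false positive).
Type II error: failing to reject H₀ when H₁ is actually true (false negative).

Answer: Denying entry to an authorized person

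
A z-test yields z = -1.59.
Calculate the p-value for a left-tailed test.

Answer: p-value ≈ 0.0559

Derivation:
For z = -1.59:
p = P(Z < -1.59) = Φ(-1.59) = 0.0559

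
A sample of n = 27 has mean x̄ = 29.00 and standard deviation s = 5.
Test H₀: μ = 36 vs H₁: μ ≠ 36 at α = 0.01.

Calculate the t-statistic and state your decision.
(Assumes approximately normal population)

Answer: t = -7.2742, reject H₀

Derivation:
df = n - 1 = 26
SE = s/√n = 5/√27 = 0.9623
t = (x̄ - μ₀)/SE = (29.00 - 36)/0.9623 = -7.2742
Critical value: t_{0.005,26} = ±2.779
p-value < 0.0001
Decision: reject H₀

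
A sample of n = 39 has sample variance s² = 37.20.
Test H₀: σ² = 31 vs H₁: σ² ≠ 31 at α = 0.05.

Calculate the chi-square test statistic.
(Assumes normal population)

Answer: χ² = 45.6000, fail to reject H₀

Derivation:
df = n - 1 = 38
χ² = (n-1)s²/σ₀² = 38×37.20/31 = 45.6000
Critical values: χ²_{0.975,38} = 22.878, χ²_{0.025,38} = 56.896
Rejection region: χ² < 22.878 or χ² > 56.896
Decision: fail to reject H₀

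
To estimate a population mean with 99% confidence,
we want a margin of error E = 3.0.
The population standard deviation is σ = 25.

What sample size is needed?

z_0.005 = 2.576
n = (z×σ/E)² = (2.576×25/3.0)²
n = 460.8178
Round up: n = 461

Answer: n = 461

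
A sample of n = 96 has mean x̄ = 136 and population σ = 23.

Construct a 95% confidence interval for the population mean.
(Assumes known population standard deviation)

Answer: (131.3991, 140.6009)

Derivation:
Confidence level: 95%, α = 0.05
z_0.025 = 1.960
SE = σ/√n = 23/√96 = 2.3474
Margin of error = 1.960 × 2.3474 = 4.6009
CI: x̄ ± margin = 136 ± 4.6009
CI: (131.3991, 140.6009)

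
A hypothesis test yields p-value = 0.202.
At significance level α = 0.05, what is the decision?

Compare p-value to α:
0.202 ≥ 0.05
Decision: fail to reject H₀

Answer: fail to reject H₀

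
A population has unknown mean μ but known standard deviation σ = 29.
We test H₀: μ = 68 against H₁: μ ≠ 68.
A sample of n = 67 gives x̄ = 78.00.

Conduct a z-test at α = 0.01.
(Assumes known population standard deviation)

Standard error: SE = σ/√n = 29/√67 = 3.5429
z-statistic: z = (x̄ - μ₀)/SE = (78.00 - 68)/3.5429 = 2.8225
Critical value: ±2.576
p-value = 0.0048
Decision: reject H₀

Answer: z = 2.8225, reject H₀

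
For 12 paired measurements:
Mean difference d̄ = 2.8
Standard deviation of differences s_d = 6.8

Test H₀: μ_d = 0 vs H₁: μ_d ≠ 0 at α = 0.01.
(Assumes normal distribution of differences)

Answer: t = 1.4264, fail to reject H₀

Derivation:
df = n - 1 = 11
SE = s_d/√n = 6.8/√12 = 1.9630
t = d̄/SE = 2.8/1.9630 = 1.4264
Critical value: t_{0.005,11} = ±3.106
p-value ≈ 0.1815
Decision: fail to reject H₀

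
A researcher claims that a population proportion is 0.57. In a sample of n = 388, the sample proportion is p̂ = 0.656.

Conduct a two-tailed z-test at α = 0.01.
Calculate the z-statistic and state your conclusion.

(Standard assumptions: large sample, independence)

H₀: p = 0.57, H₁: p ≠ 0.57
Standard error: SE = √(p₀(1-p₀)/n) = √(0.57×0.43/388) = 0.025134
z-statistic: z = (p̂ - p₀)/SE = (0.656 - 0.57)/0.025134 = 3.4217
Critical value: z_0.005 = ±2.576
p-value = 0.0006
Decision: reject H₀ at α = 0.01

Answer: z = 3.4217, reject H₀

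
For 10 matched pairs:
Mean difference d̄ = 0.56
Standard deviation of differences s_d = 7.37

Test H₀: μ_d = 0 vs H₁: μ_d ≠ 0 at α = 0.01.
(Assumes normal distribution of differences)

df = n - 1 = 9
SE = s_d/√n = 7.37/√10 = 2.3306
t = d̄/SE = 0.56/2.3306 = 0.2403
Critical value: t_{0.005,9} = ±3.250
p-value ≈ 0.8155
Decision: fail to reject H₀

Answer: t = 0.2403, fail to reject H₀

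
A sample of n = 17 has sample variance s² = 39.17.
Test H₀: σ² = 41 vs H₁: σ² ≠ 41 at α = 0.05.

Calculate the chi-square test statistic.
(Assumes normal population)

df = n - 1 = 16
χ² = (n-1)s²/σ₀² = 16×39.17/41 = 15.2859
Critical values: χ²_{0.975,16} = 6.908, χ²_{0.025,16} = 28.845
Rejection region: χ² < 6.908 or χ² > 28.845
Decision: fail to reject H₀

Answer: χ² = 15.2859, fail to reject H₀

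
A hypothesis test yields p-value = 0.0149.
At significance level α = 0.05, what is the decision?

Answer: reject H₀

Derivation:
Compare p-value to α:
0.0149 < 0.05
Decision: reject H₀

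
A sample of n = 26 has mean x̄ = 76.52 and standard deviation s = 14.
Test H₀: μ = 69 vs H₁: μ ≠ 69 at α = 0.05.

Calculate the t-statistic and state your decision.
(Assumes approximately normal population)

df = n - 1 = 25
SE = s/√n = 14/√26 = 2.7456
t = (x̄ - μ₀)/SE = (76.52 - 69)/2.7456 = 2.7389
Critical value: t_{0.025,25} = ±2.060
p-value ≈ 0.0112
Decision: reject H₀

Answer: t = 2.7389, reject H₀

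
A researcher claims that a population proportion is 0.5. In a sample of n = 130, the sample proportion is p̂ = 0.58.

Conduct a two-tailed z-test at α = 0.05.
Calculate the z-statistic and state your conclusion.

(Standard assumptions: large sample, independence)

H₀: p = 0.5, H₁: p ≠ 0.5
Standard error: SE = √(p₀(1-p₀)/n) = √(0.5×0.5/130) = 0.043853
z-statistic: z = (p̂ - p₀)/SE = (0.58 - 0.5)/0.043853 = 1.8243
Critical value: z_0.025 = ±1.960
p-value = 0.0681
Decision: fail to reject H₀ at α = 0.05

Answer: z = 1.8243, fail to reject H₀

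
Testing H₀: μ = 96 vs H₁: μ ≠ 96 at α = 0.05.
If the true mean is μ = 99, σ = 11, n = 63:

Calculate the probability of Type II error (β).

Answer: β ≈ 0.4189

Derivation:
SE = σ/√n = 11/√63 = 1.3859
Critical values: μ₀ ± z_0.025×SE = 96 ± 1.960×1.3859
Acceptance region: (93.2836, 98.7164)
Under H₁ (μ = 99): z_high = (98.7164 - 99)/1.3859 = -0.2046, z_low = (93.2836 - 99)/1.3859 = -4.1247
β = P(not reject | H₁) = Φ(-0.2046) - Φ(-4.1247) ≈ 0.4189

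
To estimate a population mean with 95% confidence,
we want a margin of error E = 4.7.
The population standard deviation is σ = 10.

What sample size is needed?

Answer: n = 18

Derivation:
z_0.025 = 1.960
n = (z×σ/E)² = (1.960×10/4.7)²
n = 17.3907
Round up: n = 18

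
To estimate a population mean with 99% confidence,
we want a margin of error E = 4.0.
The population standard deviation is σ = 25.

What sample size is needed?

Answer: n = 260

Derivation:
z_0.005 = 2.576
n = (z×σ/E)² = (2.576×25/4.0)²
n = 259.2100
Round up: n = 260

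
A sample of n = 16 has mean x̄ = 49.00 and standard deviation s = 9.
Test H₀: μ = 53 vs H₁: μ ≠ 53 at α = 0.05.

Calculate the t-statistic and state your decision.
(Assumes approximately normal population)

Answer: t = -1.7778, fail to reject H₀

Derivation:
df = n - 1 = 15
SE = s/√n = 9/√16 = 2.2500
t = (x̄ - μ₀)/SE = (49.00 - 53)/2.2500 = -1.7778
Critical value: t_{0.025,15} = ±2.131
p-value ≈ 0.0957
Decision: fail to reject H₀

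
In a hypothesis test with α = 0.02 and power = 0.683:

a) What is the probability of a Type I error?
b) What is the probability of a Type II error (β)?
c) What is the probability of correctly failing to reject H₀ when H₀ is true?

a) Type I error probability = α = 0.02
b) Power = P(reject H₀ | H₁ true) = 1 - β = 0.683, so Type II error probability = β = 1 - Power = 0.317
c) P(fail to reject H₀ | H₀ true) = 1 - α = 0.98

Answer: a) 0.02, b) 0.317, c) 0.98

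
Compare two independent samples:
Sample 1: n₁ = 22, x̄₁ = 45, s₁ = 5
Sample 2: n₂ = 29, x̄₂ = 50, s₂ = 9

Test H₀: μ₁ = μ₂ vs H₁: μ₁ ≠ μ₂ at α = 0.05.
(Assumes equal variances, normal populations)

Pooled variance: s²_p = [21×5² + 28×9²]/(49) = 57.0000
s_p = 7.5498
SE = s_p×√(1/n₁ + 1/n₂) = 7.5498×√(1/22 + 1/29) = 2.1346
t = (x̄₁ - x̄₂)/SE = (45 - 50)/2.1346 = -2.3424
df = 49, t-critical = ±2.010
Decision: reject H₀

Answer: t = -2.3424, reject H₀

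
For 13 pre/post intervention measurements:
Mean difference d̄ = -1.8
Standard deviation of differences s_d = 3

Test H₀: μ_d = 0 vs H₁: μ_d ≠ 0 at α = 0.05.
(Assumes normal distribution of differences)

df = n - 1 = 12
SE = s_d/√n = 3/√13 = 0.8321
t = d̄/SE = -1.8/0.8321 = -2.1632
Critical value: t_{0.025,12} = ±2.179
p-value ≈ 0.0514
Decision: fail to reject H₀

Answer: t = -2.1632, fail to reject H₀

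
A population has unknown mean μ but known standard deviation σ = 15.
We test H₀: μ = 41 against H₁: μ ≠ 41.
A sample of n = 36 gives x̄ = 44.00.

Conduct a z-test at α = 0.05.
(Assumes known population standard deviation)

Answer: z = 1.2000, fail to reject H₀

Derivation:
Standard error: SE = σ/√n = 15/√36 = 2.5000
z-statistic: z = (x̄ - μ₀)/SE = (44.00 - 41)/2.5000 = 1.2000
Critical value: ±1.960
p-value = 0.2301
Decision: fail to reject H₀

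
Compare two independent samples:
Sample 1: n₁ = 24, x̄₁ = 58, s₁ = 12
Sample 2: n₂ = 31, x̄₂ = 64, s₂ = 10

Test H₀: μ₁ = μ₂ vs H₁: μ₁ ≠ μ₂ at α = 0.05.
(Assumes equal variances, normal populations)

Answer: t = -2.0222, reject H₀

Derivation:
Pooled variance: s²_p = [23×12² + 30×10²]/(53) = 119.0943
s_p = 10.9130
SE = s_p×√(1/n₁ + 1/n₂) = 10.9130×√(1/24 + 1/31) = 2.9671
t = (x̄₁ - x̄₂)/SE = (58 - 64)/2.9671 = -2.0222
df = 53, t-critical = ±2.006
Decision: reject H₀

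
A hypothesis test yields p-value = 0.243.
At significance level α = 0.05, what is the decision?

Compare p-value to α:
0.243 ≥ 0.05
Decision: fail to reject H₀

Answer: fail to reject H₀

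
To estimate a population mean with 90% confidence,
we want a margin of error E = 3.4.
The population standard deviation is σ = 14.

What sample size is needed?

z_0.05 = 1.645
n = (z×σ/E)² = (1.645×14/3.4)²
n = 45.8807
Round up: n = 46

Answer: n = 46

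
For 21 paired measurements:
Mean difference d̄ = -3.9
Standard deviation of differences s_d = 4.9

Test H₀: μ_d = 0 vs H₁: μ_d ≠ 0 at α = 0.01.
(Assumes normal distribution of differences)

Answer: t = -3.6472, reject H₀

Derivation:
df = n - 1 = 20
SE = s_d/√n = 4.9/√21 = 1.0693
t = d̄/SE = -3.9/1.0693 = -3.6472
Critical value: t_{0.005,20} = ±2.845
p-value ≈ 0.0016
Decision: reject H₀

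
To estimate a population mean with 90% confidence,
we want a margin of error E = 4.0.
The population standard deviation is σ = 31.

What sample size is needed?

z_0.05 = 1.645
n = (z×σ/E)² = (1.645×31/4.0)²
n = 162.5306
Round up: n = 163

Answer: n = 163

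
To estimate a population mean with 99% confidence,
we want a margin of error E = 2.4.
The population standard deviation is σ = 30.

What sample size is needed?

Answer: n = 1037

Derivation:
z_0.005 = 2.576
n = (z×σ/E)² = (2.576×30/2.4)²
n = 1036.8400
Round up: n = 1037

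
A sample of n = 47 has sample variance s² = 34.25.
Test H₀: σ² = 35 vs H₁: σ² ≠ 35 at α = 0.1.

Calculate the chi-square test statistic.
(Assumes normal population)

Answer: χ² = 45.0143, fail to reject H₀

Derivation:
df = n - 1 = 46
χ² = (n-1)s²/σ₀² = 46×34.25/35 = 45.0143
Critical values: χ²_{0.95,46} = 31.439, χ²_{0.05,46} = 62.830
Rejection region: χ² < 31.439 or χ² > 62.830
Decision: fail to reject H₀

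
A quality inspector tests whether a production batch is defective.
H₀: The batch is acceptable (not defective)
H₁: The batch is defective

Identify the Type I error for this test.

Answer: Rejecting an acceptable batch

Derivation:
Type I error (α): Rejecting H₀ when H₀ is true
Type II error (β): Failing to reject H₀ when H₁ is true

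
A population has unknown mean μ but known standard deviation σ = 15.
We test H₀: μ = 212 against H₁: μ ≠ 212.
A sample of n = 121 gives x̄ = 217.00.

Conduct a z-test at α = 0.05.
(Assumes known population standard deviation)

Answer: z = 3.6668, reject H₀

Derivation:
Standard error: SE = σ/√n = 15/√121 = 1.3636
z-statistic: z = (x̄ - μ₀)/SE = (217.00 - 212)/1.3636 = 3.6668
Critical value: ±1.960
p-value = 0.0002
Decision: reject H₀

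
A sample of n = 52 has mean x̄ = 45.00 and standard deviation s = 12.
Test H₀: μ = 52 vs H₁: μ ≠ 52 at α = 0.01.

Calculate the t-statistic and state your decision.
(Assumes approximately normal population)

df = n - 1 = 51
SE = s/√n = 12/√52 = 1.6641
t = (x̄ - μ₀)/SE = (45.00 - 52)/1.6641 = -4.2065
Critical value: t_{0.005,51} = ±2.676
p-value ≈ 0.0001
Decision: reject H₀

Answer: t = -4.2065, reject H₀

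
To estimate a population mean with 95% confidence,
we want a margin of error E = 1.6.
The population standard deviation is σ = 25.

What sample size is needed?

Answer: n = 938

Derivation:
z_0.025 = 1.960
n = (z×σ/E)² = (1.960×25/1.6)²
n = 937.8906
Round up: n = 938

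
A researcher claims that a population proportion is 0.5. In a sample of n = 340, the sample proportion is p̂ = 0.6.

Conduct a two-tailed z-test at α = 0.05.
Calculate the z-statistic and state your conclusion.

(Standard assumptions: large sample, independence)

Answer: z = 3.6879, reject H₀

Derivation:
H₀: p = 0.5, H₁: p ≠ 0.5
Standard error: SE = √(p₀(1-p₀)/n) = √(0.5×0.5/340) = 0.027116
z-statistic: z = (p̂ - p₀)/SE = (0.6 - 0.5)/0.027116 = 3.6879
Critical value: z_0.025 = ±1.960
p-value = 0.0002
Decision: reject H₀ at α = 0.05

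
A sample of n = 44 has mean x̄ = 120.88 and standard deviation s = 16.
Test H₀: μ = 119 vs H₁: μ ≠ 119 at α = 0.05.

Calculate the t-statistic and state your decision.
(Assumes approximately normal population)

Answer: t = 0.7794, fail to reject H₀

Derivation:
df = n - 1 = 43
SE = s/√n = 16/√44 = 2.4121
t = (x̄ - μ₀)/SE = (120.88 - 119)/2.4121 = 0.7794
Critical value: t_{0.025,43} = ±2.017
p-value ≈ 0.4400
Decision: fail to reject H₀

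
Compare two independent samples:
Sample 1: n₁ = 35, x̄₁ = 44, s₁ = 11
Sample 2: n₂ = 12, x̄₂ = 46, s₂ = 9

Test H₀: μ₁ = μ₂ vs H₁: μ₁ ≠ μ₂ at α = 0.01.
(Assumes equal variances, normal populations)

Pooled variance: s²_p = [34×11² + 11×9²]/(45) = 111.2222
s_p = 10.5462
SE = s_p×√(1/n₁ + 1/n₂) = 10.5462×√(1/35 + 1/12) = 3.5279
t = (x̄₁ - x̄₂)/SE = (44 - 46)/3.5279 = -0.5669
df = 45, t-critical = ±2.690
Decision: fail to reject H₀

Answer: t = -0.5669, fail to reject H₀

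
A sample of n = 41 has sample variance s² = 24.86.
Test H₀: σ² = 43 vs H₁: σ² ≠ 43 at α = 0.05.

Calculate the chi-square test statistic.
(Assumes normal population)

df = n - 1 = 40
χ² = (n-1)s²/σ₀² = 40×24.86/43 = 23.1256
Critical values: χ²_{0.975,40} = 24.433, χ²_{0.025,40} = 59.342
Rejection region: χ² < 24.433 or χ² > 59.342
Decision: reject H₀

Answer: χ² = 23.1256, reject H₀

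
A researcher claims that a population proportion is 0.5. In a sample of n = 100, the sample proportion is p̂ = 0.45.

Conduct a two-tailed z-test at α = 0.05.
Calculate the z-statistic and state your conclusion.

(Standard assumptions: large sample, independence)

Answer: z = -1.0000, fail to reject H₀

Derivation:
H₀: p = 0.5, H₁: p ≠ 0.5
Standard error: SE = √(p₀(1-p₀)/n) = √(0.5×0.5/100) = 0.050000
z-statistic: z = (p̂ - p₀)/SE = (0.45 - 0.5)/0.050000 = -1.0000
Critical value: z_0.025 = ±1.960
p-value = 0.3173
Decision: fail to reject H₀ at α = 0.05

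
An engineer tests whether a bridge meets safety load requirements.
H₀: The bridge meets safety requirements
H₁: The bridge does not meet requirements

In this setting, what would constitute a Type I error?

Answer: Unnecessarily closing a safe bridge for repairs

Derivation:
Type I error (α): Rejecting H₀ when H₀ is true
Type II error (β): Failing to reject H₀ when H₁ is true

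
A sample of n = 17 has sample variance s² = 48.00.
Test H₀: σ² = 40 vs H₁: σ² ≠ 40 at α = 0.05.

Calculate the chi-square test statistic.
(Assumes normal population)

Answer: χ² = 19.2000, fail to reject H₀

Derivation:
df = n - 1 = 16
χ² = (n-1)s²/σ₀² = 16×48.00/40 = 19.2000
Critical values: χ²_{0.975,16} = 6.908, χ²_{0.025,16} = 28.845
Rejection region: χ² < 6.908 or χ² > 28.845
Decision: fail to reject H₀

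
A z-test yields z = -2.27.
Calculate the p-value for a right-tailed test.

For z = -2.27:
p = P(Z > -2.27) = 1 - Φ(-2.27) = 0.9884

Answer: p-value ≈ 0.9884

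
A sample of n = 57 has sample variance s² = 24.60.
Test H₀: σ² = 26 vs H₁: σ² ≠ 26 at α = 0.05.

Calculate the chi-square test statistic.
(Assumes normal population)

df = n - 1 = 56
χ² = (n-1)s²/σ₀² = 56×24.60/26 = 52.9846
Critical values: χ²_{0.975,56} = 37.212, χ²_{0.025,56} = 78.567
Rejection region: χ² < 37.212 or χ² > 78.567
Decision: fail to reject H₀

Answer: χ² = 52.9846, fail to reject H₀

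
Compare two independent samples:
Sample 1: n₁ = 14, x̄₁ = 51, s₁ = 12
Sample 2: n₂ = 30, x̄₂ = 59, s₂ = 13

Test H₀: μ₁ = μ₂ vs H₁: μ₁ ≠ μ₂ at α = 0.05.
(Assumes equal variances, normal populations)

Pooled variance: s²_p = [13×12² + 29×13²]/(42) = 161.2619
s_p = 12.6989
SE = s_p×√(1/n₁ + 1/n₂) = 12.6989×√(1/14 + 1/30) = 4.1102
t = (x̄₁ - x̄₂)/SE = (51 - 59)/4.1102 = -1.9464
df = 42, t-critical = ±2.018
Decision: fail to reject H₀

Answer: t = -1.9464, fail to reject H₀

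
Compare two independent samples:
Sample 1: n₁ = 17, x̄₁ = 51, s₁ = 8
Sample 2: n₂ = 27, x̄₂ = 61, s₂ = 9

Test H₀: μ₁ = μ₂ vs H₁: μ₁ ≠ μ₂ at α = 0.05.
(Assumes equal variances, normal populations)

Answer: t = -3.7414, reject H₀

Derivation:
Pooled variance: s²_p = [16×8² + 26×9²]/(42) = 74.5238
s_p = 8.6327
SE = s_p×√(1/n₁ + 1/n₂) = 8.6327×√(1/17 + 1/27) = 2.6728
t = (x̄₁ - x̄₂)/SE = (51 - 61)/2.6728 = -3.7414
df = 42, t-critical = ±2.018
Decision: reject H₀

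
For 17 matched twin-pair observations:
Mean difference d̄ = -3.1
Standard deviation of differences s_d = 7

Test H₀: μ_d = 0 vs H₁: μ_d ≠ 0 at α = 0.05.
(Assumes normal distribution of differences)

df = n - 1 = 16
SE = s_d/√n = 7/√17 = 1.6977
t = d̄/SE = -3.1/1.6977 = -1.8260
Critical value: t_{0.025,16} = ±2.120
p-value ≈ 0.0866
Decision: fail to reject H₀

Answer: t = -1.8260, fail to reject H₀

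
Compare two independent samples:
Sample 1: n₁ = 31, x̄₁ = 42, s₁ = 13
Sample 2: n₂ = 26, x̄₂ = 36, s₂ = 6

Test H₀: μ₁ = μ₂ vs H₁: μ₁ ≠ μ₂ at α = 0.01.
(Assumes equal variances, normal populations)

Pooled variance: s²_p = [30×13² + 25×6²]/(55) = 108.5455
s_p = 10.4185
SE = s_p×√(1/n₁ + 1/n₂) = 10.4185×√(1/31 + 1/26) = 2.7706
t = (x̄₁ - x̄₂)/SE = (42 - 36)/2.7706 = 2.1656
df = 55, t-critical = ±2.668
Decision: fail to reject H₀

Answer: t = 2.1656, fail to reject H₀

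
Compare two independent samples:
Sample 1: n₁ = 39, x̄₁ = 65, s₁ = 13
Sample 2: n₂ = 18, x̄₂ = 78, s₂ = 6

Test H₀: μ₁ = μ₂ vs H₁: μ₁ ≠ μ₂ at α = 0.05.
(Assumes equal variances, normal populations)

Answer: t = -4.0341, reject H₀

Derivation:
Pooled variance: s²_p = [38×13² + 17×6²]/(55) = 127.8909
s_p = 11.3089
SE = s_p×√(1/n₁ + 1/n₂) = 11.3089×√(1/39 + 1/18) = 3.2225
t = (x̄₁ - x̄₂)/SE = (65 - 78)/3.2225 = -4.0341
df = 55, t-critical = ±2.004
Decision: reject H₀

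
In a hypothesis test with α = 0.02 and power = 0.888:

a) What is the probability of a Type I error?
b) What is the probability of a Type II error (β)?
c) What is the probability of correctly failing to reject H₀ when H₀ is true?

a) Type I error probability = α = 0.02
b) Power = P(reject H₀ | H₁ true) = 1 - β = 0.888, so Type II error probability = β = 1 - Power = 0.112
c) P(fail to reject H₀ | H₀ true) = 1 - α = 0.98

Answer: a) 0.02, b) 0.112, c) 0.98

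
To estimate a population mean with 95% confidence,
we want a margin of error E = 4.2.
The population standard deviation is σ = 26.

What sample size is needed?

z_0.025 = 1.960
n = (z×σ/E)² = (1.960×26/4.2)²
n = 147.2178
Round up: n = 148

Answer: n = 148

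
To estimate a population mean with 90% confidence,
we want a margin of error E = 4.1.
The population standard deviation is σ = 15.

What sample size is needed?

z_0.05 = 1.645
n = (z×σ/E)² = (1.645×15/4.1)²
n = 36.2198
Round up: n = 37

Answer: n = 37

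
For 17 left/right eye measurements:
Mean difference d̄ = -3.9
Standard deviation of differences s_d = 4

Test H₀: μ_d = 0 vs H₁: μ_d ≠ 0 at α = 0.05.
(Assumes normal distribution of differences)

Answer: t = -4.0202, reject H₀

Derivation:
df = n - 1 = 16
SE = s_d/√n = 4/√17 = 0.9701
t = d̄/SE = -3.9/0.9701 = -4.0202
Critical value: t_{0.025,16} = ±2.120
p-value ≈ 0.0010
Decision: reject H₀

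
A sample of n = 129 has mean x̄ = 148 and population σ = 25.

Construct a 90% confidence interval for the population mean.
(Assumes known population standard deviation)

Confidence level: 90%, α = 0.1
z_0.05 = 1.645
SE = σ/√n = 25/√129 = 2.2011
Margin of error = 1.645 × 2.2011 = 3.6208
CI: x̄ ± margin = 148 ± 3.6208
CI: (144.3792, 151.6208)

Answer: (144.3792, 151.6208)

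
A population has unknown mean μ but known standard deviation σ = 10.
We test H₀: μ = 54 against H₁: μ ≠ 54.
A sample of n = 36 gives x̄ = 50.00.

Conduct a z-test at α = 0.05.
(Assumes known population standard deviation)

Answer: z = -2.4000, reject H₀

Derivation:
Standard error: SE = σ/√n = 10/√36 = 1.6667
z-statistic: z = (x̄ - μ₀)/SE = (50.00 - 54)/1.6667 = -2.4000
Critical value: ±1.960
p-value = 0.0164
Decision: reject H₀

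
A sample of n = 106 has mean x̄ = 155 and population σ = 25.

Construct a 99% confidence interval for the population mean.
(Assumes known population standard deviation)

Confidence level: 99%, α = 0.01
z_0.005 = 2.576
SE = σ/√n = 25/√106 = 2.4282
Margin of error = 2.576 × 2.4282 = 6.2550
CI: x̄ ± margin = 155 ± 6.2550
CI: (148.7450, 161.2550)

Answer: (148.7450, 161.2550)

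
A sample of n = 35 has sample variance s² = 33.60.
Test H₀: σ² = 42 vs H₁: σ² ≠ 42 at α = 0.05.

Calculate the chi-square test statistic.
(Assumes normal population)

df = n - 1 = 34
χ² = (n-1)s²/σ₀² = 34×33.60/42 = 27.2000
Critical values: χ²_{0.975,34} = 19.806, χ²_{0.025,34} = 51.966
Rejection region: χ² < 19.806 or χ² > 51.966
Decision: fail to reject H₀

Answer: χ² = 27.2000, fail to reject H₀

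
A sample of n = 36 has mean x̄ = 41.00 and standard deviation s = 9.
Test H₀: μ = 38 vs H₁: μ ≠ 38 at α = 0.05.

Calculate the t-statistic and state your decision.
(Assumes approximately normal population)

Answer: t = 2.0000, fail to reject H₀

Derivation:
df = n - 1 = 35
SE = s/√n = 9/√36 = 1.5000
t = (x̄ - μ₀)/SE = (41.00 - 38)/1.5000 = 2.0000
Critical value: t_{0.025,35} = ±2.030
p-value ≈ 0.0533
Decision: fail to reject H₀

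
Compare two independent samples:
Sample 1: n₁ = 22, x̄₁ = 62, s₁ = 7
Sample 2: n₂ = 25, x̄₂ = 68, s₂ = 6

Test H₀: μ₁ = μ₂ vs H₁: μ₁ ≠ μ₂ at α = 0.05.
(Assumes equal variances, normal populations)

Pooled variance: s²_p = [21×7² + 24×6²]/(45) = 42.0667
s_p = 6.4859
SE = s_p×√(1/n₁ + 1/n₂) = 6.4859×√(1/22 + 1/25) = 1.8960
t = (x̄₁ - x̄₂)/SE = (62 - 68)/1.8960 = -3.1646
df = 45, t-critical = ±2.014
Decision: reject H₀

Answer: t = -3.1646, reject H₀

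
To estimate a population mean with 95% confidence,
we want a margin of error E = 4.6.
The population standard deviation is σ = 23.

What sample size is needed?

z_0.025 = 1.960
n = (z×σ/E)² = (1.960×23/4.6)²
n = 96.0400
Round up: n = 97

Answer: n = 97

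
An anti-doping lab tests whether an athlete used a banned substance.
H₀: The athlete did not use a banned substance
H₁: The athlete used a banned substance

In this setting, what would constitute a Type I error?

A Type I error (probability α) occurs when we reject a true H₀.
A Type II error (probability β) occurs when we fail to reject a false H₀.

Answer: Falsely accusing a clean athlete of doping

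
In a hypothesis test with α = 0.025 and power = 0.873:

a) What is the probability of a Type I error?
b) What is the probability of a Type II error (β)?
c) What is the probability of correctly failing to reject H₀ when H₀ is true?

a) Type I error probability = α = 0.025
b) Power = P(reject H₀ | H₁ true) = 1 - β = 0.873, so Type II error probability = β = 1 - Power = 0.127
c) P(fail to reject H₀ | H₀ true) = 1 - α = 0.975

Answer: a) 0.025, b) 0.127, c) 0.975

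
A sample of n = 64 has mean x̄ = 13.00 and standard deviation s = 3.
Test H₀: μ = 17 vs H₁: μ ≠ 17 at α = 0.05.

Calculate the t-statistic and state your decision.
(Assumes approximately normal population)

Answer: t = -10.6667, reject H₀

Derivation:
df = n - 1 = 63
SE = s/√n = 3/√64 = 0.3750
t = (x̄ - μ₀)/SE = (13.00 - 17)/0.3750 = -10.6667
Critical value: t_{0.025,63} = ±1.998
p-value < 0.0001
Decision: reject H₀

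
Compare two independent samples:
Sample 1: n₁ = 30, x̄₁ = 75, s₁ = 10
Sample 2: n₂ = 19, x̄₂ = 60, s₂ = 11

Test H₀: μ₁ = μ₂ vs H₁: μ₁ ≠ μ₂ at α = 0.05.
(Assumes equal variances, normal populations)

Pooled variance: s²_p = [29×10² + 18×11²]/(47) = 108.0426
s_p = 10.3944
SE = s_p×√(1/n₁ + 1/n₂) = 10.3944×√(1/30 + 1/19) = 3.0476
t = (x̄₁ - x̄₂)/SE = (75 - 60)/3.0476 = 4.9219
df = 47, t-critical = ±2.012
Decision: reject H₀

Answer: t = 4.9219, reject H₀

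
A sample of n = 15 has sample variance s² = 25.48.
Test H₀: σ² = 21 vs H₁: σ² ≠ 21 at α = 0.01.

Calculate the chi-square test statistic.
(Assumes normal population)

df = n - 1 = 14
χ² = (n-1)s²/σ₀² = 14×25.48/21 = 16.9867
Critical values: χ²_{0.995,14} = 4.075, χ²_{0.005,14} = 31.319
Rejection region: χ² < 4.075 or χ² > 31.319
Decision: fail to reject H₀

Answer: χ² = 16.9867, fail to reject H₀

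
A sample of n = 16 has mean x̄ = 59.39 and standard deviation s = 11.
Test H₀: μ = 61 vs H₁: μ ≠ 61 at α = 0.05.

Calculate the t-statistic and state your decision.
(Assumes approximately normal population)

df = n - 1 = 15
SE = s/√n = 11/√16 = 2.7500
t = (x̄ - μ₀)/SE = (59.39 - 61)/2.7500 = -0.5855
Critical value: t_{0.025,15} = ±2.131
p-value ≈ 0.5669
Decision: fail to reject H₀

Answer: t = -0.5855, fail to reject H₀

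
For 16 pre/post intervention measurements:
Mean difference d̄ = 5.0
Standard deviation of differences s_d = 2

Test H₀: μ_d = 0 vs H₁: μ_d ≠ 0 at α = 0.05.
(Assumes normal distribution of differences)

df = n - 1 = 15
SE = s_d/√n = 2/√16 = 0.5000
t = d̄/SE = 5.0/0.5000 = 10.0000
Critical value: t_{0.025,15} = ±2.131
p-value < 0.0001
Decision: reject H₀

Answer: t = 10.0000, reject H₀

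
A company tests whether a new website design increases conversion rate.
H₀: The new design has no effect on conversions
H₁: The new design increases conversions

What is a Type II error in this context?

Answer: Keeping the old design when the new one would have increased conversions

Derivation:
Type I error (α): Rejecting H₀ when H₀ is true
Type II error (β): Failing to reject H₀ when H₁ is true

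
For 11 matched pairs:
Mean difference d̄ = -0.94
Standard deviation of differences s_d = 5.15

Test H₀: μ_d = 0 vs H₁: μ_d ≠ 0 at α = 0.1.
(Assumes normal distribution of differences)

Answer: t = -0.6054, fail to reject H₀

Derivation:
df = n - 1 = 10
SE = s_d/√n = 5.15/√11 = 1.5528
t = d̄/SE = -0.94/1.5528 = -0.6054
Critical value: t_{0.05,10} = ±1.812
p-value ≈ 0.5584
Decision: fail to reject H₀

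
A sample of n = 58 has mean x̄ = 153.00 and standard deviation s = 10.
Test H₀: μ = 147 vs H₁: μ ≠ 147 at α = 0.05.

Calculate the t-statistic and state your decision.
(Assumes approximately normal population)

df = n - 1 = 57
SE = s/√n = 10/√58 = 1.3131
t = (x̄ - μ₀)/SE = (153.00 - 147)/1.3131 = 4.5693
Critical value: t_{0.025,57} = ±2.002
p-value < 0.0001
Decision: reject H₀

Answer: t = 4.5693, reject H₀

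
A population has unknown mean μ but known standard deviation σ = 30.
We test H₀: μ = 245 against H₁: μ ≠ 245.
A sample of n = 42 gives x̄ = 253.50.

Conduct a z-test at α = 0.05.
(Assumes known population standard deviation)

Standard error: SE = σ/√n = 30/√42 = 4.6291
z-statistic: z = (x̄ - μ₀)/SE = (253.50 - 245)/4.6291 = 1.8362
Critical value: ±1.960
p-value = 0.0663
Decision: fail to reject H₀

Answer: z = 1.8362, fail to reject H₀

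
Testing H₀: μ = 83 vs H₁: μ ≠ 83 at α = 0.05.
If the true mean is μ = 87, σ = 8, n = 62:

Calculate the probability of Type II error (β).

SE = σ/√n = 8/√62 = 1.0160
Critical values: μ₀ ± z_0.025×SE = 83 ± 1.960×1.0160
Acceptance region: (81.0086, 84.9914)
Under H₁ (μ = 87): z_high = (84.9914 - 87)/1.0160 = -1.9770, z_low = (81.0086 - 87)/1.0160 = -5.8970
β = P(not reject | H₁) = Φ(-1.9770) - Φ(-5.8970) ≈ 0.0240

Answer: β ≈ 0.0240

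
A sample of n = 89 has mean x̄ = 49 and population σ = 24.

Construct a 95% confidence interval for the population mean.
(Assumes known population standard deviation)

Answer: (44.0138, 53.9862)

Derivation:
Confidence level: 95%, α = 0.05
z_0.025 = 1.960
SE = σ/√n = 24/√89 = 2.5440
Margin of error = 1.960 × 2.5440 = 4.9862
CI: x̄ ± margin = 49 ± 4.9862
CI: (44.0138, 53.9862)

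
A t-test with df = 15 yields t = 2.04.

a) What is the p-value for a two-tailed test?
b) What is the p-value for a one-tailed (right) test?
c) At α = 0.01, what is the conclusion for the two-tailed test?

Using t-distribution with df = 15:
a) Two-tailed: p = 2×P(T > 2.04) = 0.0594
b) One-tailed: p = P(T > 2.04) = 0.0297
c) 0.0594 ≥ 0.01, fail to reject H₀

Answer: a) 0.0594, b) 0.0297, c) fail to reject H₀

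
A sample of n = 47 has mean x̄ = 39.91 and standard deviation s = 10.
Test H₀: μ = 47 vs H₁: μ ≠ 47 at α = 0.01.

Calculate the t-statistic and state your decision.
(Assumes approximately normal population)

Answer: t = -4.8608, reject H₀

Derivation:
df = n - 1 = 46
SE = s/√n = 10/√47 = 1.4586
t = (x̄ - μ₀)/SE = (39.91 - 47)/1.4586 = -4.8608
Critical value: t_{0.005,46} = ±2.687
p-value < 0.0001
Decision: reject H₀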